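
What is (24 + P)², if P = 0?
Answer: 576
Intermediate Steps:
(24 + P)² = (24 + 0)² = 24² = 576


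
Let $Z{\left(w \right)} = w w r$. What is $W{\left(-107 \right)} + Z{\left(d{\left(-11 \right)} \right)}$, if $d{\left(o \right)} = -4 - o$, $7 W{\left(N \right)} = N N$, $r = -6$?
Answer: $\frac{9391}{7} \approx 1341.6$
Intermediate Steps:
$W{\left(N \right)} = \frac{N^{2}}{7}$ ($W{\left(N \right)} = \frac{N N}{7} = \frac{N^{2}}{7}$)
$Z{\left(w \right)} = - 6 w^{2}$ ($Z{\left(w \right)} = w w \left(-6\right) = w^{2} \left(-6\right) = - 6 w^{2}$)
$W{\left(-107 \right)} + Z{\left(d{\left(-11 \right)} \right)} = \frac{\left(-107\right)^{2}}{7} - 6 \left(-4 - -11\right)^{2} = \frac{1}{7} \cdot 11449 - 6 \left(-4 + 11\right)^{2} = \frac{11449}{7} - 6 \cdot 7^{2} = \frac{11449}{7} - 294 = \frac{9391}{7}$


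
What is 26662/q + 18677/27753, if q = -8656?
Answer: -289141187/120114984 ≈ -2.4072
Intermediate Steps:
26662/q + 18677/27753 = 26662/(-8656) + 18677/27753 = 26662*(-1/8656) + 18677*(1/27753) = -13331/4328 + 18677/27753 = -289141187/120114984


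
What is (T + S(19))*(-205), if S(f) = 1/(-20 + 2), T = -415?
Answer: 1531555/18 ≈ 85086.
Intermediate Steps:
S(f) = -1/18 (S(f) = 1/(-18) = -1/18)
(T + S(19))*(-205) = (-415 - 1/18)*(-205) = -7471/18*(-205) = 1531555/18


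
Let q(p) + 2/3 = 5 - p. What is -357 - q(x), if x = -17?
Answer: -1135/3 ≈ -378.33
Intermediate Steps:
q(p) = 13/3 - p (q(p) = -⅔ + (5 - p) = 13/3 - p)
-357 - q(x) = -357 - (13/3 - 1*(-17)) = -357 - (13/3 + 17) = -357 - 1*64/3 = -357 - 64/3 = -1135/3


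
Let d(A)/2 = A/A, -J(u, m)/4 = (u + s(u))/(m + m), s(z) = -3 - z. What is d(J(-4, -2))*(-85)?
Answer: -170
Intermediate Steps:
J(u, m) = 6/m (J(u, m) = -4*(u + (-3 - u))/(m + m) = -(-12)/(2*m) = -(-12)*1/(2*m) = -(-6)/m = 6/m)
d(A) = 2 (d(A) = 2*(A/A) = 2*1 = 2)
d(J(-4, -2))*(-85) = 2*(-85) = -170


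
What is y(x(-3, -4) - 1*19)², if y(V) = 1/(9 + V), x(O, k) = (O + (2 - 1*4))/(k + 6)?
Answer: 4/625 ≈ 0.0064000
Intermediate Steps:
x(O, k) = (-2 + O)/(6 + k) (x(O, k) = (O + (2 - 4))/(6 + k) = (O - 2)/(6 + k) = (-2 + O)/(6 + k))
y(x(-3, -4) - 1*19)² = (1/(9 + ((-2 - 3)/(6 - 4) - 1*19)))² = (1/(9 + (-5/2 - 19)))² = (1/(9 - 43/2))² = (1/(-25/2))² = (-2/25)² = 4/625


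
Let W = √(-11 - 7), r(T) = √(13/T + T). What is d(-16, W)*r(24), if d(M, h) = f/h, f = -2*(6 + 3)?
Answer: I*√1767/2 ≈ 21.018*I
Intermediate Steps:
f = -18 (f = -2*9 = -18)
r(T) = √(T + 13/T)
W = 3*I*√2 (W = √(-18) = 3*I*√2 ≈ 4.2426*I)
d(M, h) = -18/h
d(-16, W)*r(24) = (-18*(-I*√2/6))*√(24 + 13/24) = (-(-3)*I*√2)*√(24 + 13*(1/24)) = (3*I*√2)*√(24 + 13/24) = (3*I*√2)*√(589/24) = (3*I*√2)*(√3534/12) = I*√1767/2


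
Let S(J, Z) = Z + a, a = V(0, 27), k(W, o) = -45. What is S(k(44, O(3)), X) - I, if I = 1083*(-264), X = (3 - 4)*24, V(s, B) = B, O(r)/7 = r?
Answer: 285915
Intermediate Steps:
O(r) = 7*r
X = -24 (X = -1*24 = -24)
a = 27
I = -285912
S(J, Z) = 27 + Z (S(J, Z) = Z + 27 = 27 + Z)
S(k(44, O(3)), X) - I = (27 - 24) - 1*(-285912) = 3 + 285912 = 285915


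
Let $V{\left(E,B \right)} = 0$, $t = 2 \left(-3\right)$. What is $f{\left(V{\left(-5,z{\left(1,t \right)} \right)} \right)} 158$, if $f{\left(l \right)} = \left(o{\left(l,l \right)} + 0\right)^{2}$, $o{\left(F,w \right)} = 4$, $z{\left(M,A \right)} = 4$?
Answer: $2528$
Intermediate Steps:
$t = -6$
$f{\left(l \right)} = 16$ ($f{\left(l \right)} = \left(4 + 0\right)^{2} = 4^{2} = 16$)
$f{\left(V{\left(-5,z{\left(1,t \right)} \right)} \right)} 158 = 16 \cdot 158 = 2528$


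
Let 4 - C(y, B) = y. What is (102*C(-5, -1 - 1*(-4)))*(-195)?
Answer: -179010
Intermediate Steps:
C(y, B) = 4 - y
(102*C(-5, -1 - 1*(-4)))*(-195) = (102*(4 - 1*(-5)))*(-195) = (102*(4 + 5))*(-195) = (102*9)*(-195) = 918*(-195) = -179010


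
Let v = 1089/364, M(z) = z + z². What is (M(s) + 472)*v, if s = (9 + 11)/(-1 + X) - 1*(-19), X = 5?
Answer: 291852/91 ≈ 3207.2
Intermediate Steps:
s = 24 (s = (9 + 11)/(-1 + 5) - 1*(-19) = 20/4 + 19 = 20*(¼) + 19 = 5 + 19 = 24)
v = 1089/364 (v = 1089*(1/364) = 1089/364 ≈ 2.9918)
(M(s) + 472)*v = (24*(1 + 24) + 472)*(1089/364) = (24*25 + 472)*(1089/364) = (600 + 472)*(1089/364) = 1072*(1089/364) = 291852/91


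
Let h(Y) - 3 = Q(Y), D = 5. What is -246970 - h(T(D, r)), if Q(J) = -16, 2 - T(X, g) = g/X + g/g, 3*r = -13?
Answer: -246957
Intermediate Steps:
r = -13/3 (r = (⅓)*(-13) = -13/3 ≈ -4.3333)
T(X, g) = 1 - g/X (T(X, g) = 2 - (g/X + g/g) = 2 - (g/X + 1) = 2 - (1 + g/X) = 2 + (-1 - g/X) = 1 - g/X)
h(Y) = -13 (h(Y) = 3 - 16 = -13)
-246970 - h(T(D, r)) = -246970 - 1*(-13) = -246970 + 13 = -246957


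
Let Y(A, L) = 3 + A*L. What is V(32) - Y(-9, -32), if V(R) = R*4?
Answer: -163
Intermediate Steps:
V(R) = 4*R
V(32) - Y(-9, -32) = 4*32 - (3 - 9*(-32)) = 128 - (3 + 288) = 128 - 1*291 = 128 - 291 = -163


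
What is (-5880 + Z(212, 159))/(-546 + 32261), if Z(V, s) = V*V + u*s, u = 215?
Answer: 73249/31715 ≈ 2.3096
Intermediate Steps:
Z(V, s) = V² + 215*s (Z(V, s) = V*V + 215*s = V² + 215*s)
(-5880 + Z(212, 159))/(-546 + 32261) = (-5880 + (212² + 215*159))/(-546 + 32261) = (-5880 + (44944 + 34185))/31715 = (-5880 + 79129)*(1/31715) = 73249*(1/31715) = 73249/31715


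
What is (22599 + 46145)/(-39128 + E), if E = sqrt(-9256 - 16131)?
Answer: -2689815232/1531025771 - 68744*I*sqrt(25387)/1531025771 ≈ -1.7569 - 0.0071542*I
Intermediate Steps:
E = I*sqrt(25387) (E = sqrt(-25387) = I*sqrt(25387) ≈ 159.33*I)
(22599 + 46145)/(-39128 + E) = (22599 + 46145)/(-39128 + I*sqrt(25387)) = 68744/(-39128 + I*sqrt(25387))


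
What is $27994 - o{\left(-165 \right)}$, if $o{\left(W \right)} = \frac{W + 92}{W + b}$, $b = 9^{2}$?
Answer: $\frac{2351423}{84} \approx 27993.0$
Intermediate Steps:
$b = 81$
$o{\left(W \right)} = \frac{92 + W}{81 + W}$ ($o{\left(W \right)} = \frac{W + 92}{W + 81} = \frac{92 + W}{81 + W}$)
$27994 - o{\left(-165 \right)} = 27994 - \frac{92 - 165}{81 - 165} = 27994 - \frac{1}{-84} \left(-73\right) = 27994 - \left(- \frac{1}{84}\right) \left(-73\right) = 27994 - \frac{73}{84} = \frac{2351423}{84}$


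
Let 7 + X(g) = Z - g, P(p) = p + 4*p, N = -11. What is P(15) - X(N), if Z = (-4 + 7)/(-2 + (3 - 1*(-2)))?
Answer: 70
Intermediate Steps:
P(p) = 5*p
Z = 1 (Z = 3/(-2 + (3 + 2)) = 3/(-2 + 5) = 3/3 = 3*(⅓) = 1)
X(g) = -6 - g (X(g) = -7 + (1 - g) = -6 - g)
P(15) - X(N) = 5*15 - (-6 - 1*(-11)) = 75 - (-6 + 11) = 75 - 1*5 = 75 - 5 = 70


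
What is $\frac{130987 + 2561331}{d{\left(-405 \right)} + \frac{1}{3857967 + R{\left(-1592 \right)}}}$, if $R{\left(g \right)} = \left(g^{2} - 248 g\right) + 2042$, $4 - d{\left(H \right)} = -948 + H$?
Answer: $\frac{9139462490951}{4606532587} \approx 1984.0$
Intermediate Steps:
$d{\left(H \right)} = 952 - H$ ($d{\left(H \right)} = 4 - \left(-948 + H\right) = 952 - H$)
$R{\left(g \right)} = 2042 + g^{2} - 248 g$
$\frac{130987 + 2561331}{d{\left(-405 \right)} + \frac{1}{3857967 + R{\left(-1592 \right)}}} = \frac{130987 + 2561331}{\left(952 - -405\right) + \frac{1}{3857967 + \left(2042 + \left(-1592\right)^{2} - -394816\right)}} = \frac{2692318}{\left(952 + 405\right) + \frac{1}{3857967 + \left(2042 + 2534464 + 394816\right)}} = \frac{2692318}{1357 + \frac{1}{3857967 + 2931322}} = \frac{2692318}{1357 + \frac{1}{6789289}} = \frac{2692318}{\frac{9213065174}{6789289}} = 2692318 \cdot \frac{6789289}{9213065174} = \frac{9139462490951}{4606532587}$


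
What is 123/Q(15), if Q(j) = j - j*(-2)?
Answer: 41/15 ≈ 2.7333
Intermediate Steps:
Q(j) = 3*j (Q(j) = j - (-2)*j = j + 2*j = 3*j)
123/Q(15) = 123/(3*15) = 123/45 = (1/45)*123 = 41/15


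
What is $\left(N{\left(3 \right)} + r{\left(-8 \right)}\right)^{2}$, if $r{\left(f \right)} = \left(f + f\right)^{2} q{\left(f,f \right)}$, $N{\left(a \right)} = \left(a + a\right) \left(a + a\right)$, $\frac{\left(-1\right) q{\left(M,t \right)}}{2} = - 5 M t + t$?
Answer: $28214592784$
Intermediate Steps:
$q{\left(M,t \right)} = - 2 t + 10 M t$ ($q{\left(M,t \right)} = - 2 \left(- 5 M t + t\right) = - 2 \left(t - 5 M t\right) = - 2 t + 10 M t$)
$N{\left(a \right)} = 4 a^{2}$ ($N{\left(a \right)} = 2 a 2 a = 4 a^{2}$)
$r{\left(f \right)} = 8 f^{3} \left(-1 + 5 f\right)$ ($r{\left(f \right)} = \left(f + f\right)^{2} \cdot 2 f \left(-1 + 5 f\right) = \left(2 f\right)^{2} \cdot 2 f \left(-1 + 5 f\right) = 4 f^{2} \cdot 2 f \left(-1 + 5 f\right) = 8 f^{3} \left(-1 + 5 f\right)$)
$\left(N{\left(3 \right)} + r{\left(-8 \right)}\right)^{2} = \left(4 \cdot 3^{2} + \left(-8\right)^{3} \left(-8 + 40 \left(-8\right)\right)\right)^{2} = \left(4 \cdot 9 - 512 \left(-8 - 320\right)\right)^{2} = \left(36 - -167936\right)^{2} = \left(36 + 167936\right)^{2} = 167972^{2} = 28214592784$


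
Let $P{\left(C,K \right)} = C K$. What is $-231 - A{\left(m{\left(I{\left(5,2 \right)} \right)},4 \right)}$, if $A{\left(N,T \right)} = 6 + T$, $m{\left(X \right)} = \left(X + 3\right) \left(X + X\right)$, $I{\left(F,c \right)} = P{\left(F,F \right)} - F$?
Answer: $-241$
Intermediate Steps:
$I{\left(F,c \right)} = F^{2} - F$ ($I{\left(F,c \right)} = F F - F = F^{2} - F$)
$m{\left(X \right)} = 2 X \left(3 + X\right)$ ($m{\left(X \right)} = \left(3 + X\right) 2 X = 2 X \left(3 + X\right)$)
$-231 - A{\left(m{\left(I{\left(5,2 \right)} \right)},4 \right)} = -231 - \left(6 + 4\right) = -231 - 10 = -241$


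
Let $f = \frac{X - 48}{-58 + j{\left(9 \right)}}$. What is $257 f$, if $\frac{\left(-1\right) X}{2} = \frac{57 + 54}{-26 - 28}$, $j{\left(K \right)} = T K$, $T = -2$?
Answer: $\frac{101515}{684} \approx 148.41$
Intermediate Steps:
$j{\left(K \right)} = - 2 K$
$X = \frac{37}{9}$ ($X = - 2 \frac{57 + 54}{-26 - 28} = - 2 \frac{111}{-54} = - 2 \cdot 111 \left(- \frac{1}{54}\right) = \left(-2\right) \left(- \frac{37}{18}\right) = \frac{37}{9} \approx 4.1111$)
$f = \frac{395}{684}$ ($f = \frac{\frac{37}{9} - 48}{-58 - 18} = - \frac{395}{9 \left(-58 - 18\right)} = - \frac{395}{9 \left(-76\right)} = \left(- \frac{395}{9}\right) \left(- \frac{1}{76}\right) = \frac{395}{684} \approx 0.57749$)
$257 f = 257 \cdot \frac{395}{684} = \frac{101515}{684}$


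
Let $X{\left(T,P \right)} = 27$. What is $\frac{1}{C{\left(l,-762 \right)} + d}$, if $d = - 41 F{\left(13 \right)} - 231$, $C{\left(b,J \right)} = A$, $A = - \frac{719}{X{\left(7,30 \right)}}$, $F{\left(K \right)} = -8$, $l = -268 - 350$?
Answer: $\frac{27}{1900} \approx 0.014211$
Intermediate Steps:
$l = -618$ ($l = -268 - 350 = -618$)
$A = - \frac{719}{27} \approx -26.63$
$C{\left(b,J \right)} = - \frac{719}{27}$
$d = 97$ ($d = \left(-41\right) \left(-8\right) - 231 = 328 - 231 = 97$)
$\frac{1}{C{\left(l,-762 \right)} + d} = \frac{1}{- \frac{719}{27} + 97} = \frac{1}{\frac{1900}{27}} = \frac{27}{1900}$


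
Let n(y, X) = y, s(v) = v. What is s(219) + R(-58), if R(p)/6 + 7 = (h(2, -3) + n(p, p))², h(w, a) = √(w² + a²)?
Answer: 20439 - 696*√13 ≈ 17930.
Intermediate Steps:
h(w, a) = √(a² + w²)
R(p) = -42 + 6*(p + √13)² (R(p) = -42 + 6*(√((-3)² + 2²) + p)² = -42 + 6*(√(9 + 4) + p)² = -42 + 6*(√13 + p)² = -42 + 6*(p + √13)²)
s(219) + R(-58) = 219 + (-42 + 6*(-58 + √13)²) = 177 + 6*(-58 + √13)²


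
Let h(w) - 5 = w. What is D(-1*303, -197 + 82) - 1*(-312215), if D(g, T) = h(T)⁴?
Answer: 146722215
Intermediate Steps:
h(w) = 5 + w
D(g, T) = (5 + T)⁴
D(-1*303, -197 + 82) - 1*(-312215) = (5 + (-197 + 82))⁴ - 1*(-312215) = (5 - 115)⁴ + 312215 = (-110)⁴ + 312215 = 146410000 + 312215 = 146722215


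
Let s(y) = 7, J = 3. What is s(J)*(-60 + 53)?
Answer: -49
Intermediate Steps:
s(J)*(-60 + 53) = 7*(-60 + 53) = 7*(-7) = -49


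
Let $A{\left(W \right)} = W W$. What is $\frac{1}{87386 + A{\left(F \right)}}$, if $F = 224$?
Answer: $\frac{1}{137562} \approx 7.2695 \cdot 10^{-6}$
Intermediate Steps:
$A{\left(W \right)} = W^{2}$
$\frac{1}{87386 + A{\left(F \right)}} = \frac{1}{87386 + 224^{2}} = \frac{1}{87386 + 50176} = \frac{1}{137562}$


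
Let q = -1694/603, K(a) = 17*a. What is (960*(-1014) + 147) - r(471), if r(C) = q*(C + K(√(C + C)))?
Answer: -195365935/201 + 28798*√942/603 ≈ -9.7050e+5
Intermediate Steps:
q = -1694/603 (q = -1694*1/603 = -1694/603 ≈ -2.8093)
r(C) = -1694*C/603 - 28798*√2*√C/603 (r(C) = -1694*(C + 17*√(C + C))/603 = -1694*(C + 17*√(2*C))/603 = -1694*(C + 17*(√2*√C))/603 = -1694*(C + 17*√2*√C)/603 = -1694*C/603 - 28798*√2*√C/603)
(960*(-1014) + 147) - r(471) = (960*(-1014) + 147) - (-1694/603*471 - 28798*√2*√471/603) = (-973440 + 147) - (-265958/201 - 28798*√942/603) = -973293 + (265958/201 + 28798*√942/603) = -195365935/201 + 28798*√942/603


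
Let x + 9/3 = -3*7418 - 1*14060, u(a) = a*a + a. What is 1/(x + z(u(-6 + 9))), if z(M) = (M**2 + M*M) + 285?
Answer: -1/35744 ≈ -2.7977e-5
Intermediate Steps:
u(a) = a + a**2 (u(a) = a**2 + a = a + a**2)
x = -36317 (x = -3 + (-3*7418 - 1*14060) = -3 + (-22254 - 14060) = -3 - 36314 = -36317)
z(M) = 285 + 2*M**2 (z(M) = (M**2 + M**2) + 285 = 2*M**2 + 285 = 285 + 2*M**2)
1/(x + z(u(-6 + 9))) = 1/(-36317 + (285 + 2*((-6 + 9)*(1 + (-6 + 9)))**2)) = 1/(-36317 + (285 + 2*(3*(1 + 3))**2)) = 1/(-36317 + (285 + 2*(3*4)**2)) = 1/(-36317 + (285 + 2*12**2)) = 1/(-36317 + (285 + 2*144)) = 1/(-36317 + (285 + 288)) = 1/(-36317 + 573) = 1/(-35744) = -1/35744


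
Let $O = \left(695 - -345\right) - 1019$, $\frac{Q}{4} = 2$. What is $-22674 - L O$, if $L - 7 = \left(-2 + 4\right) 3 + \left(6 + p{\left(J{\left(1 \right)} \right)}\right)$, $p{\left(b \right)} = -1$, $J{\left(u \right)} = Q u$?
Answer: $-23052$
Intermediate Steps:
$Q = 8$ ($Q = 4 \cdot 2 = 8$)
$J{\left(u \right)} = 8 u$
$L = 18$ ($L = 7 + \left(\left(-2 + 4\right) 3 + \left(6 - 1\right)\right) = 7 + \left(2 \cdot 3 + 5\right) = 7 + \left(6 + 5\right) = 7 + 11 = 18$)
$O = 21$ ($O = \left(695 + 345\right) - 1019 = 1040 - 1019 = 21$)
$-22674 - L O = -22674 - 18 \cdot 21 = -22674 - 378 = -23052$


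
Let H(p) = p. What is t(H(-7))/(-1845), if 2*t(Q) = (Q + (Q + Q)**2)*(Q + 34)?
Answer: -567/410 ≈ -1.3829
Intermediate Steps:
t(Q) = (34 + Q)*(Q + 4*Q**2)/2 (t(Q) = ((Q + (Q + Q)**2)*(Q + 34))/2 = ((Q + (2*Q)**2)*(34 + Q))/2 = ((Q + 4*Q**2)*(34 + Q))/2 = ((34 + Q)*(Q + 4*Q**2))/2 = (34 + Q)*(Q + 4*Q**2)/2)
t(H(-7))/(-1845) = ((1/2)*(-7)*(34 + 4*(-7)**2 + 137*(-7)))/(-1845) = ((1/2)*(-7)*(34 + 4*49 - 959))*(-1/1845) = ((1/2)*(-7)*(34 + 196 - 959))*(-1/1845) = ((1/2)*(-7)*(-729))*(-1/1845) = (5103/2)*(-1/1845) = -567/410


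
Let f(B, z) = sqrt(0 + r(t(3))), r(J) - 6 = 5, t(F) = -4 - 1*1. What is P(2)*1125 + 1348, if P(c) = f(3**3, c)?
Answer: 1348 + 1125*sqrt(11) ≈ 5079.2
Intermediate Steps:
t(F) = -5 (t(F) = -4 - 1 = -5)
r(J) = 11 (r(J) = 6 + 5 = 11)
f(B, z) = sqrt(11) (f(B, z) = sqrt(0 + 11) = sqrt(11))
P(c) = sqrt(11)
P(2)*1125 + 1348 = sqrt(11)*1125 + 1348 = 1125*sqrt(11) + 1348 = 1348 + 1125*sqrt(11)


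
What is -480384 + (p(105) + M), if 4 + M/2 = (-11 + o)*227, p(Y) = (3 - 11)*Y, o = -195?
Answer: -574756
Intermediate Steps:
p(Y) = -8*Y
M = -93532 (M = -8 + 2*((-11 - 195)*227) = -8 + 2*(-206*227) = -8 + 2*(-46762) = -8 - 93524 = -93532)
-480384 + (p(105) + M) = -480384 + (-8*105 - 93532) = -480384 + (-840 - 93532) = -480384 - 94372 = -574756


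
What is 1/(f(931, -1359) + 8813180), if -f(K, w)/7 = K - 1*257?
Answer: 1/8808462 ≈ 1.1353e-7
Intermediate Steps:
f(K, w) = 1799 - 7*K (f(K, w) = -7*(K - 1*257) = -7*(K - 257) = -7*(-257 + K) = 1799 - 7*K)
1/(f(931, -1359) + 8813180) = 1/((1799 - 7*931) + 8813180) = 1/((1799 - 6517) + 8813180) = 1/(-4718 + 8813180) = 1/8808462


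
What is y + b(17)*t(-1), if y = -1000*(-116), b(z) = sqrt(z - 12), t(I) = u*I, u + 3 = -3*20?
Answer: 116000 + 63*sqrt(5) ≈ 1.1614e+5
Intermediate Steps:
u = -63 (u = -3 - 3*20 = -3 - 60 = -63)
t(I) = -63*I
b(z) = sqrt(-12 + z)
y = 116000
y + b(17)*t(-1) = 116000 + sqrt(-12 + 17)*(-63*(-1)) = 116000 + sqrt(5)*63 = 116000 + 63*sqrt(5)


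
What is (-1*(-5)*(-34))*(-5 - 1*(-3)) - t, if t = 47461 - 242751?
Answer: 195630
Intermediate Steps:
t = -195290
(-1*(-5)*(-34))*(-5 - 1*(-3)) - t = (-1*(-5)*(-34))*(-5 - 1*(-3)) - 1*(-195290) = (5*(-34))*(-5 + 3) + 195290 = -170*(-2) + 195290 = 340 + 195290 = 195630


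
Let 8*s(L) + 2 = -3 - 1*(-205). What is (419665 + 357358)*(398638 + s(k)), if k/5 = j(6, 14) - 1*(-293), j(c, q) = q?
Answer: 309770320249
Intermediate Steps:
k = 1535 (k = 5*(14 - 1*(-293)) = 5*(14 + 293) = 5*307 = 1535)
s(L) = 25 (s(L) = -1/4 + (-3 - 1*(-205))/8 = -1/4 + (-3 + 205)/8 = -1/4 + (1/8)*202 = -1/4 + 101/4 = 25)
(419665 + 357358)*(398638 + s(k)) = (419665 + 357358)*(398638 + 25) = 777023*398663 = 309770320249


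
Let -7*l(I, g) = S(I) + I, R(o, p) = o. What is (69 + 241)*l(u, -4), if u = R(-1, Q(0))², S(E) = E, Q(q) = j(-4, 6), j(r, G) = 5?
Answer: -620/7 ≈ -88.571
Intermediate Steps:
Q(q) = 5
u = 1 (u = (-1)² = 1)
l(I, g) = -2*I/7 (l(I, g) = -(I + I)/7 = -2*I/7)
(69 + 241)*l(u, -4) = (69 + 241)*(-2/7*1) = 310*(-2/7) = -620/7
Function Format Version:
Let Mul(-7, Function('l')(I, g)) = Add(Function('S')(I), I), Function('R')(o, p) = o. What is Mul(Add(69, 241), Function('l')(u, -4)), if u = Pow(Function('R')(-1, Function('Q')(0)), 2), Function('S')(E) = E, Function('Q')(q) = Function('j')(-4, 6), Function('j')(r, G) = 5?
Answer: Rational(-620, 7) ≈ -88.571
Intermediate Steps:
Function('Q')(q) = 5
u = 1 (u = Pow(-1, 2) = 1)
Function('l')(I, g) = Mul(Rational(-2, 7), I) (Function('l')(I, g) = Mul(Rational(-1, 7), Add(I, I)) = Mul(Rational(-1, 7), Mul(2, I)) = Mul(Rational(-2, 7), I))
Mul(Add(69, 241), Function('l')(u, -4)) = Mul(Add(69, 241), Mul(Rational(-2, 7), 1)) = Mul(310, Rational(-2, 7)) = Rational(-620, 7)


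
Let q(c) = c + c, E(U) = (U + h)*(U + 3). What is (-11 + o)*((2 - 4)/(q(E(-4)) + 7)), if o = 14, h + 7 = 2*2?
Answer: -2/7 ≈ -0.28571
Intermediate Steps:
h = -3 (h = -7 + 2*2 = -7 + 4 = -3)
E(U) = (-3 + U)*(3 + U) (E(U) = (U - 3)*(U + 3) = (-3 + U)*(3 + U))
q(c) = 2*c
(-11 + o)*((2 - 4)/(q(E(-4)) + 7)) = (-11 + 14)*((2 - 4)/(2*(-9 + (-4)²) + 7)) = 3*(-2/(2*(-9 + 16) + 7)) = 3*(-2/(2*7 + 7)) = 3*(-2/(14 + 7)) = 3*(-2/21) = -2/7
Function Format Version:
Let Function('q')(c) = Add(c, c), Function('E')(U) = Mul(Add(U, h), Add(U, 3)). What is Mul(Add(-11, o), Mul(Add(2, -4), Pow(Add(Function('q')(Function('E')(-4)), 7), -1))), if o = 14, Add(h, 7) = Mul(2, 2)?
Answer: Rational(-2, 7) ≈ -0.28571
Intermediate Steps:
h = -3 (h = Add(-7, Mul(2, 2)) = Add(-7, 4) = -3)
Function('E')(U) = Mul(Add(-3, U), Add(3, U)) (Function('E')(U) = Mul(Add(U, -3), Add(U, 3)) = Mul(Add(-3, U), Add(3, U)))
Function('q')(c) = Mul(2, c)
Mul(Add(-11, o), Mul(Add(2, -4), Pow(Add(Function('q')(Function('E')(-4)), 7), -1))) = Mul(Add(-11, 14), Mul(Add(2, -4), Pow(Add(Mul(2, Add(-9, Pow(-4, 2))), 7), -1))) = Mul(3, Mul(-2, Pow(Add(Mul(2, Add(-9, 16)), 7), -1))) = Mul(3, Mul(-2, Pow(Add(Mul(2, 7), 7), -1))) = Mul(3, Mul(-2, Pow(Add(14, 7), -1))) = Mul(3, Mul(-2, Pow(21, -1))) = Mul(3, Mul(-2, Rational(1, 21))) = Mul(3, Rational(-2, 21)) = Rational(-2, 7)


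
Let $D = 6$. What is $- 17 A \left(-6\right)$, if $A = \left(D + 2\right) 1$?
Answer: $816$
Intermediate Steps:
$A = 8$ ($A = \left(6 + 2\right) 1 = 8 \cdot 1 = 8$)
$- 17 A \left(-6\right) = \left(-17\right) 8 \left(-6\right) = \left(-136\right) \left(-6\right) = 816$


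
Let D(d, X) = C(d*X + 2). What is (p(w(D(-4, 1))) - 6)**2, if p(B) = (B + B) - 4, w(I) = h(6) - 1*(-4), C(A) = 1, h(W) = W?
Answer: 100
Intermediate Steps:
D(d, X) = 1
w(I) = 10 (w(I) = 6 - 1*(-4) = 6 + 4 = 10)
p(B) = -4 + 2*B (p(B) = 2*B - 4 = -4 + 2*B)
(p(w(D(-4, 1))) - 6)**2 = ((-4 + 2*10) - 6)**2 = ((-4 + 20) - 6)**2 = (16 - 6)**2 = 10**2 = 100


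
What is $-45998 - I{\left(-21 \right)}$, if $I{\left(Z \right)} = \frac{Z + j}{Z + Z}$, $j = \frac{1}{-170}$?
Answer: $- \frac{328429291}{7140} \approx -45999.0$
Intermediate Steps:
$j = - \frac{1}{170} \approx -0.0058824$
$I{\left(Z \right)} = \frac{- \frac{1}{170} + Z}{2 Z}$ ($I{\left(Z \right)} = \frac{Z - \frac{1}{170}}{Z + Z} = \frac{- \frac{1}{170} + Z}{2 Z}$)
$-45998 - I{\left(-21 \right)} = -45998 - \frac{-1 + 170 \left(-21\right)}{340 \left(-21\right)} = -45998 - \frac{1}{340} \left(- \frac{1}{21}\right) \left(-1 - 3570\right) = -45998 - \frac{1}{340} \left(- \frac{1}{21}\right) \left(-3571\right) = -45998 - \frac{3571}{7140} = - \frac{328429291}{7140}$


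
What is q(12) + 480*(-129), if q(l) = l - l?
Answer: -61920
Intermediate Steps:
q(l) = 0
q(12) + 480*(-129) = 0 + 480*(-129) = 0 - 61920 = -61920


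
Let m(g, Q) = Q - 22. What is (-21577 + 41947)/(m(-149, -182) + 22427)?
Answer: 20370/22223 ≈ 0.91662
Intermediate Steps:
m(g, Q) = -22 + Q
(-21577 + 41947)/(m(-149, -182) + 22427) = (-21577 + 41947)/((-22 - 182) + 22427) = 20370/(-204 + 22427) = 20370/22223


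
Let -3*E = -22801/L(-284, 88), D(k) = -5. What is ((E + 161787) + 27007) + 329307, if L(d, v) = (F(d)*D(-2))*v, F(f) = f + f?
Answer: 388451428561/749760 ≈ 5.1810e+5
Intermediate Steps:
F(f) = 2*f
L(d, v) = -10*d*v (L(d, v) = ((2*d)*(-5))*v = (-10*d)*v = -10*d*v)
E = 22801/749760 (E = -(-22801)/(3*((-10*(-284)*88))) = -(-22801)/(3*249920) = -⅓*(-22801/249920) = 22801/749760 ≈ 0.030411)
((E + 161787) + 27007) + 329307 = ((22801/749760 + 161787) + 27007) + 329307 = (121301443921/749760 + 27007) + 329307 = 141550212241/749760 + 329307 = 388451428561/749760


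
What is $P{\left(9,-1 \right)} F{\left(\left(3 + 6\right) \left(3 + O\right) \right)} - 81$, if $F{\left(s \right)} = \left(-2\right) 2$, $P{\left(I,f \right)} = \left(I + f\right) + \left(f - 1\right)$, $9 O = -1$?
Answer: $-105$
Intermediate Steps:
$O = - \frac{1}{9}$ ($O = \frac{1}{9} \left(-1\right) = - \frac{1}{9} \approx -0.11111$)
$P{\left(I,f \right)} = -1 + I + 2 f$ ($P{\left(I,f \right)} = \left(I + f\right) + \left(-1 + f\right) = -1 + I + 2 f$)
$F{\left(s \right)} = -4$
$P{\left(9,-1 \right)} F{\left(\left(3 + 6\right) \left(3 + O\right) \right)} - 81 = \left(-1 + 9 + 2 \left(-1\right)\right) \left(-4\right) - 81 = \left(-1 + 9 - 2\right) \left(-4\right) - 81 = 6 \left(-4\right) - 81 = -24 - 81 = -105$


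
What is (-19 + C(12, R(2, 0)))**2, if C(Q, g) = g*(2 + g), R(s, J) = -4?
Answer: 121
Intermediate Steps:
(-19 + C(12, R(2, 0)))**2 = (-19 - 4*(2 - 4))**2 = (-19 - 4*(-2))**2 = (-19 + 8)**2 = (-11)**2 = 121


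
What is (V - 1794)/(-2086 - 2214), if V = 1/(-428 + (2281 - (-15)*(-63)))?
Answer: 1628951/3904400 ≈ 0.41721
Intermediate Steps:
V = 1/908 (V = 1/(-428 + (2281 - 1*945)) = 1/(-428 + (2281 - 945)) = 1/(-428 + 1336) = 1/908 ≈ 0.0011013)
(V - 1794)/(-2086 - 2214) = (1/908 - 1794)/(-2086 - 2214) = -1628951/908/(-4300) = -1628951/908*(-1/4300) = 1628951/3904400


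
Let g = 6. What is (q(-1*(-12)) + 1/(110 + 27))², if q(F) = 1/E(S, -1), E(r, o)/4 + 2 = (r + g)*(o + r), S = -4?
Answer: 7921/43243776 ≈ 0.00018317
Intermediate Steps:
E(r, o) = -8 + 4*(6 + r)*(o + r) (E(r, o) = -8 + 4*((r + 6)*(o + r)) = -8 + 4*((6 + r)*(o + r)) = -8 + 4*(6 + r)*(o + r))
q(F) = -1/48 (q(F) = 1/(-8 + 4*(-4)² + 24*(-1) + 24*(-4) + 4*(-1)*(-4)) = 1/(-8 + 4*16 - 24 - 96 + 16) = 1/(-8 + 64 - 24 - 96 + 16) = 1/(-48) = -1/48)
(q(-1*(-12)) + 1/(110 + 27))² = (-1/48 + 1/(110 + 27))² = (-1/48 + 1/137)² = (-89/6576)² = 7921/43243776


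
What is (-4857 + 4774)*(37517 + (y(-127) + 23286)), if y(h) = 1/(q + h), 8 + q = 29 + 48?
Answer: -292705559/58 ≈ -5.0466e+6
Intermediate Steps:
q = 69 (q = -8 + (29 + 48) = -8 + 77 = 69)
y(h) = 1/(69 + h)
(-4857 + 4774)*(37517 + (y(-127) + 23286)) = (-4857 + 4774)*(37517 + (1/(69 - 127) + 23286)) = -83*(37517 + (1/(-58) + 23286)) = -83*(37517 + (-1/58 + 23286)) = -83*(37517 + 1350587/58) = -83*3526573/58 = -292705559/58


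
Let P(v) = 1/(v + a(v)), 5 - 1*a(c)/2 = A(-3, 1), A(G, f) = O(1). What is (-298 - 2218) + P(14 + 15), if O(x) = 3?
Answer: -83027/33 ≈ -2516.0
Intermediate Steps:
A(G, f) = 3
a(c) = 4 (a(c) = 10 - 2*3 = 10 - 6 = 4)
P(v) = 1/(4 + v) (P(v) = 1/(v + 4) = 1/(4 + v))
(-298 - 2218) + P(14 + 15) = (-298 - 2218) + 1/(4 + (14 + 15)) = -2516 + 1/(4 + 29) = -2516 + 1/33 = -83027/33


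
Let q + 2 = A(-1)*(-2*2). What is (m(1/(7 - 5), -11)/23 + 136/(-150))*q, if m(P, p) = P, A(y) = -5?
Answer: -9159/575 ≈ -15.929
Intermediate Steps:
q = 18 (q = -2 - (-10)*2 = -2 - 5*(-4) = -2 + 20 = 18)
(m(1/(7 - 5), -11)/23 + 136/(-150))*q = (1/((7 - 5)*23) + 136/(-150))*18 = ((1/23)/2 + 136*(-1/150))*18 = ((½)*(1/23) - 68/75)*18 = (1/46 - 68/75)*18 = -3053/3450*18 = -9159/575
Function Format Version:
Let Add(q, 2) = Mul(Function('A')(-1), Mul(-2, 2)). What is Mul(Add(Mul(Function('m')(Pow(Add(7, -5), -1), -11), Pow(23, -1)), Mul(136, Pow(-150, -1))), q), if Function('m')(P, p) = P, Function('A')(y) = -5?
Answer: Rational(-9159, 575) ≈ -15.929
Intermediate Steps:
q = 18 (q = Add(-2, Mul(-5, Mul(-2, 2))) = Add(-2, Mul(-5, -4)) = Add(-2, 20) = 18)
Mul(Add(Mul(Function('m')(Pow(Add(7, -5), -1), -11), Pow(23, -1)), Mul(136, Pow(-150, -1))), q) = Mul(Add(Mul(Pow(Add(7, -5), -1), Pow(23, -1)), Mul(136, Pow(-150, -1))), 18) = Mul(Add(Mul(Pow(2, -1), Rational(1, 23)), Mul(136, Rational(-1, 150))), 18) = Mul(Add(Mul(Rational(1, 2), Rational(1, 23)), Rational(-68, 75)), 18) = Mul(Add(Rational(1, 46), Rational(-68, 75)), 18) = Mul(Rational(-3053, 3450), 18) = Rational(-9159, 575)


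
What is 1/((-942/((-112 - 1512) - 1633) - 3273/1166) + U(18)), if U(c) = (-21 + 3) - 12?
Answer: -3797662/123491649 ≈ -0.030752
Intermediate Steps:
U(c) = -30 (U(c) = -18 - 12 = -30)
1/((-942/((-112 - 1512) - 1633) - 3273/1166) + U(18)) = 1/((-942/((-112 - 1512) - 1633) - 3273/1166) - 30) = 1/((-942/(-1624 - 1633) - 3273*1/1166) - 30) = 1/((-942/(-3257) - 3273/1166) - 30) = 1/((-942*(-1/3257) - 3273/1166) - 30) = 1/((942/3257 - 3273/1166) - 30) = 1/(-9561789/3797662 - 30) = 1/(-123491649/3797662) = -3797662/123491649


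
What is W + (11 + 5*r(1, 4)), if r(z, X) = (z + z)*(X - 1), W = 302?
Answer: 343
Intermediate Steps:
r(z, X) = 2*z*(-1 + X) (r(z, X) = (2*z)*(-1 + X) = 2*z*(-1 + X))
W + (11 + 5*r(1, 4)) = 302 + (11 + 5*(2*1*(-1 + 4))) = 302 + (11 + 5*(2*1*3)) = 302 + (11 + 5*6) = 302 + (11 + 30) = 302 + 41 = 343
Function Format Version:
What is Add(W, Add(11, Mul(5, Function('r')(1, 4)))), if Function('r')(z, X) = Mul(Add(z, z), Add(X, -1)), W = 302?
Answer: 343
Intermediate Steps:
Function('r')(z, X) = Mul(2, z, Add(-1, X)) (Function('r')(z, X) = Mul(Mul(2, z), Add(-1, X)) = Mul(2, z, Add(-1, X)))
Add(W, Add(11, Mul(5, Function('r')(1, 4)))) = Add(302, Add(11, Mul(5, Mul(2, 1, Add(-1, 4))))) = Add(302, Add(11, Mul(5, Mul(2, 1, 3)))) = Add(302, Add(11, Mul(5, 6))) = Add(302, Add(11, 30)) = Add(302, 41) = 343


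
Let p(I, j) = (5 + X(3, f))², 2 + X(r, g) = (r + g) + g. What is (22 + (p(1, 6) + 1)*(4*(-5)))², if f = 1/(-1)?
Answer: 101124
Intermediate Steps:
f = -1
X(r, g) = -2 + r + 2*g (X(r, g) = -2 + ((r + g) + g) = -2 + ((g + r) + g) = -2 + (r + 2*g) = -2 + r + 2*g)
p(I, j) = 16 (p(I, j) = (5 + (-2 + 3 + 2*(-1)))² = (5 + (-2 + 3 - 2))² = (5 - 1)² = 4² = 16)
(22 + (p(1, 6) + 1)*(4*(-5)))² = (22 + (16 + 1)*(4*(-5)))² = (22 + 17*(-20))² = (22 - 340)² = (-318)² = 101124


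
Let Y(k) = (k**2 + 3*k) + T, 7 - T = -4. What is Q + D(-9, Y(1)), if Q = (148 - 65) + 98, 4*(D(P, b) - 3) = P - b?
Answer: 178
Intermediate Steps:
T = 11 (T = 7 - 1*(-4) = 7 + 4 = 11)
Y(k) = 11 + k**2 + 3*k (Y(k) = (k**2 + 3*k) + 11 = 11 + k**2 + 3*k)
D(P, b) = 3 - b/4 + P/4 (D(P, b) = 3 + (P - b)/4 = 3 + (-b/4 + P/4) = 3 - b/4 + P/4)
Q = 181 (Q = 83 + 98 = 181)
Q + D(-9, Y(1)) = 181 + (3 - (11 + 1**2 + 3*1)/4 + (1/4)*(-9)) = 181 + (3 - (11 + 1 + 3)/4 - 9/4) = 181 + (3 - 1/4*15 - 9/4) = 181 + (3 - 15/4 - 9/4) = 181 - 3 = 178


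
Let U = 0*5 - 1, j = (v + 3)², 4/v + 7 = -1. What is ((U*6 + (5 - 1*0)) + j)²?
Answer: 441/16 ≈ 27.563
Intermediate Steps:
v = -½ (v = 4/(-7 - 1) = 4/(-8) = 4*(-⅛) = -½ ≈ -0.50000)
j = 25/4 (j = (-½ + 3)² = (5/2)² = 25/4 ≈ 6.2500)
U = -1 (U = 0 - 1 = -1)
((U*6 + (5 - 1*0)) + j)² = ((-1*6 + (5 - 1*0)) + 25/4)² = ((-6 + (5 + 0)) + 25/4)² = ((-6 + 5) + 25/4)² = (-1 + 25/4)² = (21/4)² = 441/16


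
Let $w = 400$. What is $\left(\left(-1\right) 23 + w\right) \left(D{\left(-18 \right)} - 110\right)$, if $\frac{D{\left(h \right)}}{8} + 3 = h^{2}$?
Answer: $926666$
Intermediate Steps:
$D{\left(h \right)} = -24 + 8 h^{2}$
$\left(\left(-1\right) 23 + w\right) \left(D{\left(-18 \right)} - 110\right) = \left(\left(-1\right) 23 + 400\right) \left(\left(-24 + 8 \left(-18\right)^{2}\right) - 110\right) = \left(-23 + 400\right) \left(\left(-24 + 8 \cdot 324\right) - 110\right) = 377 \left(\left(-24 + 2592\right) - 110\right) = 377 \left(2568 - 110\right) = 377 \cdot 2458 = 926666$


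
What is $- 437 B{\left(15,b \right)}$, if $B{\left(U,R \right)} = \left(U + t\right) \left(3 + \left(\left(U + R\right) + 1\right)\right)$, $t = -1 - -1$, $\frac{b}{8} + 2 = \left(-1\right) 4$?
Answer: $190095$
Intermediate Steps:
$b = -48$ ($b = -16 + 8 \left(\left(-1\right) 4\right) = -16 + 8 \left(-4\right) = -16 - 32 = -48$)
$t = 0$ ($t = -1 + 1 = 0$)
$B{\left(U,R \right)} = U \left(4 + R + U\right)$ ($B{\left(U,R \right)} = \left(U + 0\right) \left(3 + \left(\left(U + R\right) + 1\right)\right) = U \left(3 + \left(\left(R + U\right) + 1\right)\right) = U \left(3 + \left(1 + R + U\right)\right) = U \left(4 + R + U\right)$)
$- 437 B{\left(15,b \right)} = - 437 \cdot 15 \left(4 - 48 + 15\right) = - 437 \cdot 15 \left(-29\right) = \left(-437\right) \left(-435\right) = 190095$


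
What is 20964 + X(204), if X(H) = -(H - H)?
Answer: 20964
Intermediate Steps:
X(H) = 0 (X(H) = -1*0 = 0)
20964 + X(204) = 20964 + 0 = 20964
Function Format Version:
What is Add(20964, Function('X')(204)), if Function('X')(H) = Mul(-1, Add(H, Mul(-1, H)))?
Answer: 20964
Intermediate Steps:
Function('X')(H) = 0 (Function('X')(H) = Mul(-1, 0) = 0)
Add(20964, Function('X')(204)) = Add(20964, 0) = 20964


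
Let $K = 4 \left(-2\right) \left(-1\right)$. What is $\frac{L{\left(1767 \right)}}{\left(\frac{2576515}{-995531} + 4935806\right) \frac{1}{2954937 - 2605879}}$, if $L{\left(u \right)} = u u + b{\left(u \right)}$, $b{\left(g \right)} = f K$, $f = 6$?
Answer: $\frac{361668683178502642}{1637915102157} \approx 2.2081 \cdot 10^{5}$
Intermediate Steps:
$K = 8$ ($K = \left(-8\right) \left(-1\right) = 8$)
$b{\left(g \right)} = 48$ ($b{\left(g \right)} = 6 \cdot 8 = 48$)
$L{\left(u \right)} = 48 + u^{2}$ ($L{\left(u \right)} = u u + 48 = u^{2} + 48 = 48 + u^{2}$)
$\frac{L{\left(1767 \right)}}{\left(\frac{2576515}{-995531} + 4935806\right) \frac{1}{2954937 - 2605879}} = \frac{48 + 1767^{2}}{\left(\frac{2576515}{-995531} + 4935806\right) \frac{1}{2954937 - 2605879}} = \frac{48 + 3122289}{\left(2576515 \left(- \frac{1}{995531}\right) + 4935806\right) \frac{1}{349058}} = \frac{3122337}{\left(- \frac{2576515}{995531} + 4935806\right) \frac{1}{349058}} = \frac{3122337}{\frac{4913745306471}{995531} \cdot \frac{1}{349058}} = \frac{3122337}{\frac{4913745306471}{347498059798}} = 3122337 \cdot \frac{347498059798}{4913745306471} = \frac{361668683178502642}{1637915102157}$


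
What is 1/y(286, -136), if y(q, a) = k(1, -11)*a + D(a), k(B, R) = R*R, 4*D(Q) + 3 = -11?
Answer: -2/32919 ≈ -6.0755e-5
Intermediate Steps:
D(Q) = -7/2 (D(Q) = -¾ + (¼)*(-11) = -¾ - 11/4 = -7/2)
k(B, R) = R²
y(q, a) = -7/2 + 121*a (y(q, a) = (-11)²*a - 7/2 = 121*a - 7/2 = -7/2 + 121*a)
1/y(286, -136) = 1/(-7/2 + 121*(-136)) = 1/(-7/2 - 16456) = 1/(-32919/2) = -2/32919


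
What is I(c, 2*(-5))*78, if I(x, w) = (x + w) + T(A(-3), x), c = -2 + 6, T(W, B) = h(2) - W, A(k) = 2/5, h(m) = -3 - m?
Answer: -4446/5 ≈ -889.20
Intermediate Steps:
A(k) = ⅖ (A(k) = 2*(⅕) = ⅖)
T(W, B) = -5 - W (T(W, B) = (-3 - 1*2) - W = (-3 - 2) - W = -5 - W)
c = 4
I(x, w) = -27/5 + w + x (I(x, w) = (x + w) + (-5 - 1*⅖) = (w + x) + (-5 - ⅖) = (w + x) - 27/5 = -27/5 + w + x)
I(c, 2*(-5))*78 = (-27/5 + 2*(-5) + 4)*78 = (-27/5 - 10 + 4)*78 = -57/5*78 = -4446/5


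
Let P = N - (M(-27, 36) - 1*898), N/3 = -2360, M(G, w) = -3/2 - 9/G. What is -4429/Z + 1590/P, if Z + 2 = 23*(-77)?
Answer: 29467009/13150341 ≈ 2.2408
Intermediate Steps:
Z = -1773 (Z = -2 + 23*(-77) = -2 - 1771 = -1773)
M(G, w) = -3/2 - 9/G (M(G, w) = -3*½ - 9/G = -3/2 - 9/G)
N = -7080 (N = 3*(-2360) = -7080)
P = -37085/6 (P = -7080 - ((-3/2 - 9/(-27)) - 1*898) = -7080 - ((-3/2 - 9*(-1/27)) - 898) = -7080 - ((-3/2 + ⅓) - 898) = -7080 - (-7/6 - 898) = -7080 - 1*(-5395/6) = -7080 + 5395/6 = -37085/6 ≈ -6180.8)
-4429/Z + 1590/P = -4429/(-1773) + 1590/(-37085/6) = -4429*(-1/1773) + 1590*(-6/37085) = 4429/1773 - 1908/7417 = 29467009/13150341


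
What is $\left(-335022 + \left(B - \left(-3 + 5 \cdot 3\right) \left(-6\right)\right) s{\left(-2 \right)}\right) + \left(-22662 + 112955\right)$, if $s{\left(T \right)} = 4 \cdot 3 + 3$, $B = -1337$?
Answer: $-263704$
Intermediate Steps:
$s{\left(T \right)} = 15$ ($s{\left(T \right)} = 12 + 3 = 15$)
$\left(-335022 + \left(B - \left(-3 + 5 \cdot 3\right) \left(-6\right)\right) s{\left(-2 \right)}\right) + \left(-22662 + 112955\right) = \left(-335022 + \left(-1337 - \left(-3 + 5 \cdot 3\right) \left(-6\right)\right) 15\right) + \left(-22662 + 112955\right) = \left(-335022 + \left(-1337 - \left(-3 + 15\right) \left(-6\right)\right) 15\right) + 90293 = \left(-335022 + \left(-1337 - 12 \left(-6\right)\right) 15\right) + 90293 = \left(-335022 + \left(-1337 - -72\right) 15\right) + 90293 = \left(-335022 + \left(-1337 + 72\right) 15\right) + 90293 = \left(-335022 - 18975\right) + 90293 = -353997 + 90293 = -263704$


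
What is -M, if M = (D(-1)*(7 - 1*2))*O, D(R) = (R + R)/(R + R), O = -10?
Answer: 50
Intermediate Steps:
D(R) = 1 (D(R) = (2*R)/((2*R)) = (2*R)*(1/(2*R)) = 1)
M = -50 (M = (1*(7 - 1*2))*(-10) = (1*(7 - 2))*(-10) = (1*5)*(-10) = 5*(-10) = -50)
-M = -1*(-50) = 50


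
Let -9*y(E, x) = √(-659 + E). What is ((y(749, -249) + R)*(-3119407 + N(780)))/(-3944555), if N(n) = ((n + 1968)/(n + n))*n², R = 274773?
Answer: 562649100051/3944555 - 2047687*√10/11833665 ≈ 1.4264e+5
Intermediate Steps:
N(n) = n*(1968 + n)/2 (N(n) = ((1968 + n)/((2*n)))*n² = ((1968 + n)*(1/(2*n)))*n² = ((1968 + n)/(2*n))*n² = n*(1968 + n)/2)
y(E, x) = -√(-659 + E)/9
((y(749, -249) + R)*(-3119407 + N(780)))/(-3944555) = ((-√(-659 + 749)/9 + 274773)*(-3119407 + (½)*780*(1968 + 780)))/(-3944555) = ((-√10/3 + 274773)*(-3119407 + (½)*780*2748))*(-1/3944555) = ((-√10/3 + 274773)*(-3119407 + 1071720))*(-1/3944555) = ((-√10/3 + 274773)*(-2047687))*(-1/3944555) = ((274773 - √10/3)*(-2047687))*(-1/3944555) = (-562649100051 + 2047687*√10/3)*(-1/3944555) = 562649100051/3944555 - 2047687*√10/11833665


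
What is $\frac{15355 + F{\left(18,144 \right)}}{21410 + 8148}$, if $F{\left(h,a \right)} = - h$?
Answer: $\frac{15337}{29558} \approx 0.51888$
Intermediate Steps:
$\frac{15355 + F{\left(18,144 \right)}}{21410 + 8148} = \frac{15355 - 18}{21410 + 8148} = \frac{15355 - 18}{29558} = 15337 \cdot \frac{1}{29558} = \frac{15337}{29558}$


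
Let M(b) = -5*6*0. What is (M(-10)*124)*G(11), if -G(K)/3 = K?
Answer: 0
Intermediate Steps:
G(K) = -3*K
M(b) = 0 (M(b) = -30*0 = 0)
(M(-10)*124)*G(11) = (0*124)*(-3*11) = 0*(-33) = 0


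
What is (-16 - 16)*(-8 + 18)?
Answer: -320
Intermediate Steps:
(-16 - 16)*(-8 + 18) = -32*10 = -320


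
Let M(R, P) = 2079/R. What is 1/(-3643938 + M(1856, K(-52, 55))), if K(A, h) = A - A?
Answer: -1856/6763146849 ≈ -2.7443e-7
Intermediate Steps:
K(A, h) = 0
1/(-3643938 + M(1856, K(-52, 55))) = 1/(-3643938 + 2079/1856) = 1/(-6763146849/1856) = -1856/6763146849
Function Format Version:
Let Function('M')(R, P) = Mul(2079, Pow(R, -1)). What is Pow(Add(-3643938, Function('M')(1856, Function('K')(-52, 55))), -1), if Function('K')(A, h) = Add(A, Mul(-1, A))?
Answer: Rational(-1856, 6763146849) ≈ -2.7443e-7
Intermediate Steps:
Function('K')(A, h) = 0
Pow(Add(-3643938, Function('M')(1856, Function('K')(-52, 55))), -1) = Pow(Add(-3643938, Mul(2079, Pow(1856, -1))), -1) = Pow(Add(-3643938, Mul(2079, Rational(1, 1856))), -1) = Pow(Add(-3643938, Rational(2079, 1856)), -1) = Pow(Rational(-6763146849, 1856), -1) = Rational(-1856, 6763146849)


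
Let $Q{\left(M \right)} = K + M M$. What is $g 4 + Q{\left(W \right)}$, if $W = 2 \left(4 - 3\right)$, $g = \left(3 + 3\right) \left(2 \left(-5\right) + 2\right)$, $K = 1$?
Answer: $-187$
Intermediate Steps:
$g = -48$ ($g = 6 \left(-10 + 2\right) = 6 \left(-8\right) = -48$)
$W = 2$ ($W = 2 \cdot 1 = 2$)
$Q{\left(M \right)} = 1 + M^{2}$ ($Q{\left(M \right)} = 1 + M M = 1 + M^{2}$)
$g 4 + Q{\left(W \right)} = \left(-48\right) 4 + \left(1 + 2^{2}\right) = -192 + \left(1 + 4\right) = -192 + 5 = -187$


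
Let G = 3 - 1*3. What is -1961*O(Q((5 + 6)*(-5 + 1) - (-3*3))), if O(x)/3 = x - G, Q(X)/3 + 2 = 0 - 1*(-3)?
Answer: -17649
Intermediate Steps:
G = 0 (G = 3 - 3 = 0)
Q(X) = 3 (Q(X) = -6 + 3*(0 - 1*(-3)) = -6 + 3*(0 + 3) = -6 + 3*3 = -6 + 9 = 3)
O(x) = 3*x (O(x) = 3*(x - 1*0) = 3*(x + 0) = 3*x)
-1961*O(Q((5 + 6)*(-5 + 1) - (-3*3))) = -5883*3 = -1961*9 = -17649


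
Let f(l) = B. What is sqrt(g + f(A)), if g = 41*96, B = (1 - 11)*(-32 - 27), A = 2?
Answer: sqrt(4526) ≈ 67.276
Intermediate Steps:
B = 590 (B = -10*(-59) = 590)
f(l) = 590
g = 3936
sqrt(g + f(A)) = sqrt(3936 + 590) = sqrt(4526)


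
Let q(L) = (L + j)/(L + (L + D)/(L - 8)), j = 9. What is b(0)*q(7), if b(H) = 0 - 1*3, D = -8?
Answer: -6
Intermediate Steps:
b(H) = -3 (b(H) = 0 - 3 = -3)
q(L) = (9 + L)/(1 + L) (q(L) = (L + 9)/(L + (L - 8)/(L - 8)) = (9 + L)/(L + (-8 + L)/(-8 + L)) = (9 + L)/(L + 1) = (9 + L)/(1 + L))
b(0)*q(7) = -3*(9 + 7)/(1 + 7) = -3*16/8 = -3*2 = -6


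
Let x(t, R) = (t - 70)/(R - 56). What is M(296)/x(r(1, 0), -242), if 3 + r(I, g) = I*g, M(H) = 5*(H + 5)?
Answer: 448490/73 ≈ 6143.7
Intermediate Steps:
M(H) = 25 + 5*H (M(H) = 5*(5 + H) = 25 + 5*H)
r(I, g) = -3 + I*g
x(t, R) = (-70 + t)/(-56 + R)
M(296)/x(r(1, 0), -242) = (25 + 5*296)/(((-70 + (-3 + 1*0))/(-56 - 242))) = (25 + 1480)/(((-70 + (-3 + 0))/(-298))) = 1505/((-(-70 - 3)/298)) = 1505/((-1/298*(-73))) = 1505/(73/298) = 1505*(298/73) = 448490/73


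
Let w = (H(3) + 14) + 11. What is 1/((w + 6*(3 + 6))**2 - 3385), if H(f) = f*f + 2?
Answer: 1/4715 ≈ 0.00021209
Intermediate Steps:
H(f) = 2 + f**2 (H(f) = f**2 + 2 = 2 + f**2)
w = 36 (w = ((2 + 3**2) + 14) + 11 = ((2 + 9) + 14) + 11 = (11 + 14) + 11 = 25 + 11 = 36)
1/((w + 6*(3 + 6))**2 - 3385) = 1/((36 + 6*(3 + 6))**2 - 3385) = 1/((36 + 6*9)**2 - 3385) = 1/((36 + 54)**2 - 3385) = 1/(90**2 - 3385) = 1/(8100 - 3385) = 1/4715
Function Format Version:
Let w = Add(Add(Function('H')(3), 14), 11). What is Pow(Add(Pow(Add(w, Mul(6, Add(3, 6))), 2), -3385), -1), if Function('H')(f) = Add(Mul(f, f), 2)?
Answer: Rational(1, 4715) ≈ 0.00021209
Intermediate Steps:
Function('H')(f) = Add(2, Pow(f, 2)) (Function('H')(f) = Add(Pow(f, 2), 2) = Add(2, Pow(f, 2)))
w = 36 (w = Add(Add(Add(2, Pow(3, 2)), 14), 11) = Add(Add(Add(2, 9), 14), 11) = Add(Add(11, 14), 11) = Add(25, 11) = 36)
Pow(Add(Pow(Add(w, Mul(6, Add(3, 6))), 2), -3385), -1) = Pow(Add(Pow(Add(36, Mul(6, Add(3, 6))), 2), -3385), -1) = Pow(Add(Pow(Add(36, Mul(6, 9)), 2), -3385), -1) = Pow(Add(Pow(Add(36, 54), 2), -3385), -1) = Pow(Add(Pow(90, 2), -3385), -1) = Pow(Add(8100, -3385), -1) = Pow(4715, -1) = Rational(1, 4715)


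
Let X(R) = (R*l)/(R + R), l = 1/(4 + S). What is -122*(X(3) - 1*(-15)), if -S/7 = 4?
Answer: -43859/24 ≈ -1827.5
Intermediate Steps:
S = -28 (S = -7*4 = -28)
l = -1/24 (l = 1/(4 - 28) = 1/(-24) = -1/24 ≈ -0.041667)
X(R) = -1/48 (X(R) = (R*(-1/24))/(R + R) = (-R/24)/((2*R)) = (-R/24)*(1/(2*R)) = -1/48)
-122*(X(3) - 1*(-15)) = -122*(-1/48 - 1*(-15)) = -122*(-1/48 + 15) = -122*719/48 = -43859/24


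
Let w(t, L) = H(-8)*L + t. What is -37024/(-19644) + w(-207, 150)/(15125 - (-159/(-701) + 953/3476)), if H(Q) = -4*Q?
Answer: 396078238065076/180987556980093 ≈ 2.1884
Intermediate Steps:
w(t, L) = t + 32*L (w(t, L) = (-4*(-8))*L + t = 32*L + t = t + 32*L)
-37024/(-19644) + w(-207, 150)/(15125 - (-159/(-701) + 953/3476)) = -37024/(-19644) + (-207 + 32*150)/(15125 - (-159/(-701) + 953/3476)) = -37024*(-1/19644) + (-207 + 4800)/(15125 - (-159*(-1/701) + 953*(1/3476))) = 9256/4911 + 4593/(15125 - (159/701 + 953/3476)) = 9256/4911 + 4593/(15125 - 1*1220737/2436676) = 9256/4911 + 4593/(15125 - 1220737/2436676) = 9256/4911 + 4593/(36853503763/2436676) = 9256/4911 + 4593*(2436676/36853503763) = 9256/4911 + 11191652868/36853503763 = 396078238065076/180987556980093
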